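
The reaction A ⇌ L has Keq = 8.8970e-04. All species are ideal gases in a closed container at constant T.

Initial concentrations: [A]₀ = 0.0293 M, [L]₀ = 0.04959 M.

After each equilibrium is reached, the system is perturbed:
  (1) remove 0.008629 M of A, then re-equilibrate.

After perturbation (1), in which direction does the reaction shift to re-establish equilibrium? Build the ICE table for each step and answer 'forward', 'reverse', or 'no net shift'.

Q₀ = 1.692 vs Keq = 8.8970e-04 ⇒ Q>K, reverse
Step 1:
                   A          L
  I           0.0293    0.04959
  C          0.04952   -0.04952
  E          0.07882 7.0126e-05
  solve Keq expr → x = -0.04952; check Q = 8.8970e-04
Then remove 0.008629 M of A.
Step 2:
                   A          L
  I          0.07019 7.0126e-05
  C       7.6704e-06 -7.6704e-06
  E           0.0702 6.2456e-05
  solve Keq expr → x = -7.6704e-06; check Q = 8.8970e-04

Direction: reverse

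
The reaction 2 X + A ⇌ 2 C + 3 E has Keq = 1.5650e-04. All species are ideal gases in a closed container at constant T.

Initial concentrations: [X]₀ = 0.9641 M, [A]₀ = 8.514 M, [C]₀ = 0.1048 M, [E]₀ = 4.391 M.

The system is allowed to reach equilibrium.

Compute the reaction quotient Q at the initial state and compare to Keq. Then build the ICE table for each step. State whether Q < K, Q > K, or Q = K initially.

Q₀ = 0.1175 vs Keq = 1.5650e-04 ⇒ Q>K, reverse
Step 1:
                  X         A         C         E
  init       0.9641     8.514    0.1048     4.391
  Δ          0.1003   0.05017   -0.1003   -0.1505
  eq          1.064     8.564  0.004463      4.24
  solve Keq expr → x = -0.05017; check Q = 1.5650e-04

Q₀ = 0.1175; Q > K (proceeds reverse)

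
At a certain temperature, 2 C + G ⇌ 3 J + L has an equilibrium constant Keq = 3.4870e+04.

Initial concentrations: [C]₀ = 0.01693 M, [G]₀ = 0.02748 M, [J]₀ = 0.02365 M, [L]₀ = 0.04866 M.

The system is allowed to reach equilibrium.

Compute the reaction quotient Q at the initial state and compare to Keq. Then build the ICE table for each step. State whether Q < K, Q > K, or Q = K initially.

Q₀ = 0.08172 vs Keq = 3.4870e+04 ⇒ Q<K, forward
Step 1:
                   C          G          J          L
  I          0.01693    0.02748    0.02365    0.04866
  C         -0.01683  -0.008415    0.02524   0.008415
  E       1.0018e-04    0.01907    0.04889    0.05707
  solve Keq expr → x = 0.008415; check Q = 3.4870e+04

Q₀ = 0.08172; Q < K (proceeds forward)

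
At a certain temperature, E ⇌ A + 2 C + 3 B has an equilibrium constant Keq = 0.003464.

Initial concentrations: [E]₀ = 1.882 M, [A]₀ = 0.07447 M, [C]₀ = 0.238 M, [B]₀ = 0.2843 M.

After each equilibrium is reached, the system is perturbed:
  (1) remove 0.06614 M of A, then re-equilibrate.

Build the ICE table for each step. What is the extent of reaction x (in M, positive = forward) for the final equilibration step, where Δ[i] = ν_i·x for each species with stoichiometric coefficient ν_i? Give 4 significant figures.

Q₀ = 5.1505e-05 vs Keq = 0.003464 ⇒ Q<K, forward
Step 1:
                   E          A          C          B
  Initial      1.882    0.07447      0.238     0.2843
  Change    -0.09747    0.09747     0.1949     0.2924
  Equil        1.785     0.1719     0.4329     0.5767
  solve Keq expr → x = 0.09747; check Q = 0.003464
Then remove 0.06614 M of A.
Step 2:
                   E          A          C          B
  Initial      1.785     0.1058     0.4329     0.5767
  Change    -0.01454    0.01454    0.02907    0.04361
  Equil         1.77     0.1203      0.462     0.6203
  solve Keq expr → x = 0.01454; check Q = 0.003464

x = 0.01454 M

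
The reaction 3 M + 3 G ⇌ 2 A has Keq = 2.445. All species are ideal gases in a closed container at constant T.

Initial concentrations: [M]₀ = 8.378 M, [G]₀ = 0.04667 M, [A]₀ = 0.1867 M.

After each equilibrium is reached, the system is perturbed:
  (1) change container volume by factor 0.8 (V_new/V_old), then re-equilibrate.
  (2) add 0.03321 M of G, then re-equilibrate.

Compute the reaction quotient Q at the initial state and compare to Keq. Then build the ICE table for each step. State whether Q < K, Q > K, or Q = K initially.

Q₀ = 0.5831; Q < K (proceeds forward)

Q₀ = 0.5831 vs Keq = 2.445 ⇒ Q<K, forward
Step 1:
                   M          G          A
  Initial      8.378    0.04667     0.1867
  Change    -0.01654   -0.01654    0.01103
  Equil        8.361    0.03013     0.1977
  solve Keq expr → x = 0.005513; check Q = 2.445
Then change container volume by factor 0.8 (V_new/V_old).
Step 2:
                   M          G          A
  Initial      10.45    0.03766     0.2472
  Change   -0.009206  -0.009206   0.006137
  Equil        10.44    0.02846     0.2533
  solve Keq expr → x = 0.003069; check Q = 2.445
Then add 0.03321 M of G.
Step 3:
                   M          G          A
  Initial      10.44    0.06167     0.2533
  Change    -0.03156   -0.03156    0.02104
  Equil        10.41     0.0301     0.2743
  solve Keq expr → x = 0.01052; check Q = 2.445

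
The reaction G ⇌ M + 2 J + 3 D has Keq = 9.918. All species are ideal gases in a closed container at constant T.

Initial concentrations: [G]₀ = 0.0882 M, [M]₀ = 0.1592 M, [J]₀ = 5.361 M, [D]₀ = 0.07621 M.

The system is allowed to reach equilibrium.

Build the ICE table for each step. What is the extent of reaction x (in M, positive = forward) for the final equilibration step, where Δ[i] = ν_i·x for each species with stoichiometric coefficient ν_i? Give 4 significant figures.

x = 0.07112 M

Q₀ = 0.02296 vs Keq = 9.918 ⇒ Q<K, forward
Step 1:
                  G         M         J         D
  I          0.0882    0.1592     5.361   0.07621
  C        -0.07112   0.07112    0.1422    0.2134
  E         0.01708    0.2303     5.503    0.2896
  solve Keq expr → x = 0.07112; check Q = 9.918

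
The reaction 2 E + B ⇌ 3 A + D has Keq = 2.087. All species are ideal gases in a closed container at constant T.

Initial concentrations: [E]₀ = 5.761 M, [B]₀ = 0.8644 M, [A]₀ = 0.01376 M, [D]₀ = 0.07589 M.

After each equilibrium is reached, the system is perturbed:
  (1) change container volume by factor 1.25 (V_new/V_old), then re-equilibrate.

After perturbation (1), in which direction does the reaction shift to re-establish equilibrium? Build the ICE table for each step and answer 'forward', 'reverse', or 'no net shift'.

Q₀ = 6.8917e-09 vs Keq = 2.087 ⇒ Q<K, forward
Step 1:
                    E           B           A           D
  I             5.761      0.8644     0.01376     0.07589
  C            -1.381     -0.6907       2.072      0.6907
  E              4.38      0.1737       2.086      0.7665
  solve Keq expr → x = 0.6907; check Q = 2.087
Then change container volume by factor 1.25 (V_new/V_old).
Step 2:
                    E           B           A           D
  I             3.504       0.139       1.669      0.6132
  C          -0.02847    -0.01424     0.04271     0.01424
  E             3.475      0.1248       1.711      0.6275
  solve Keq expr → x = 0.01424; check Q = 2.087

Direction: forward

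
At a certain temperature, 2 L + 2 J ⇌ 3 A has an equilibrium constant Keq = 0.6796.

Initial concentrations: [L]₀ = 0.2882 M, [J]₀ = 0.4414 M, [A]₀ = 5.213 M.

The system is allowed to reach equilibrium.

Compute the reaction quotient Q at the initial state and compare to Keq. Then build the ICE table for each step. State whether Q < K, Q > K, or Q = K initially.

Q₀ = 8754; Q > K (proceeds reverse)

Q₀ = 8754 vs Keq = 0.6796 ⇒ Q>K, reverse
Step 1:
                    L           J           A
  I            0.2882      0.4414       5.213
  C             1.818       1.818      -2.726
  E             2.106       2.259       2.487
  solve Keq expr → x = -0.9088; check Q = 0.6796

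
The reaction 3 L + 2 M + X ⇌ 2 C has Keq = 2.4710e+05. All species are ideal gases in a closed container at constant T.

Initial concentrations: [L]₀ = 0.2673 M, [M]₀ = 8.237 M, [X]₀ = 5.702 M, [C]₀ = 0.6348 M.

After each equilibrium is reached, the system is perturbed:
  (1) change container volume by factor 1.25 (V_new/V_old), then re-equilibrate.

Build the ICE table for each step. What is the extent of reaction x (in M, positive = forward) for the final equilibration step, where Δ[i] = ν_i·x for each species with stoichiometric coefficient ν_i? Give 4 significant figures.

Q₀ = 0.05454 vs Keq = 2.4710e+05 ⇒ Q<K, forward
Step 1:
                   L          M          X          C
  init        0.2673      8.237      5.702     0.6348
  Δ          -0.2654    -0.1769   -0.08845     0.1769
  eq        0.001941       8.06      5.614     0.8117
  solve Keq expr → x = 0.08845; check Q = 2.4710e+05
Then change container volume by factor 1.25 (V_new/V_old).
Step 2:
                   L          M          X          C
  init      0.001553      6.448      4.491     0.6494
  Δ       5.3718e-04 3.5812e-04 1.7906e-04 -3.5812e-04
  eq         0.00209      6.448      4.491      0.649
  solve Keq expr → x = -1.7906e-04; check Q = 2.4710e+05

x = -1.7906e-04 M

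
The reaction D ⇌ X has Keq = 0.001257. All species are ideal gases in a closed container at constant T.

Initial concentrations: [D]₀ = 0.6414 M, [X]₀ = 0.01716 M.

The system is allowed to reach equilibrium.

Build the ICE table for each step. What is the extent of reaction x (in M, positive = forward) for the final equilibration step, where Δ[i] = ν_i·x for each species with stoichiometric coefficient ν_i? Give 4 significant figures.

Q₀ = 0.02675 vs Keq = 0.001257 ⇒ Q>K, reverse
Step 1:
                  D         X
  Initial    0.6414   0.01716
  Change    0.01633  -0.01633
  Equil      0.6577 8.2677e-04
  solve Keq expr → x = -0.01633; check Q = 0.001257

x = -0.01633 M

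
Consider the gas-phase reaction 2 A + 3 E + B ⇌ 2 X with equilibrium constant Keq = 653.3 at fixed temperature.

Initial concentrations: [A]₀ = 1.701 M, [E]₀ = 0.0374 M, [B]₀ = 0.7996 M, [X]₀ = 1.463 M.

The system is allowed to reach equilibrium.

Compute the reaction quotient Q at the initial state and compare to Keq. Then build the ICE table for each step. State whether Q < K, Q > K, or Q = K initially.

Q₀ = 1.7684e+04; Q > K (proceeds reverse)

Q₀ = 1.7684e+04 vs Keq = 653.3 ⇒ Q>K, reverse
Step 1:
                   A          E          B          X
  Initial      1.701     0.0374     0.7996      1.463
  Change     0.04636    0.06954    0.02318   -0.04636
  Equil        1.747     0.1069     0.8228      1.417
  solve Keq expr → x = -0.02318; check Q = 653.3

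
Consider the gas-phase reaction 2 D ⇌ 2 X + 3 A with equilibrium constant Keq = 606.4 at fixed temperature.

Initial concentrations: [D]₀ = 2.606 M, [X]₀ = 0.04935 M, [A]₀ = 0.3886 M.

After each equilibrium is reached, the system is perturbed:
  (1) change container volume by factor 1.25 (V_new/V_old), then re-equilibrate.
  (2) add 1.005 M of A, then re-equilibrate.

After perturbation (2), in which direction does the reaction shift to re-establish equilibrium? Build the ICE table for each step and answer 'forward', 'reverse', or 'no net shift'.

Direction: reverse

Q₀ = 2.1044e-05 vs Keq = 606.4 ⇒ Q<K, forward
Step 1:
                    D           X           A
  init          2.606     0.04935      0.3886
  Δ            -2.054       2.054       3.081
  eq            0.552       2.103        3.47
  solve Keq expr → x = 1.027; check Q = 606.4
Then change container volume by factor 1.25 (V_new/V_old).
Step 2:
                    D           X           A
  init         0.4416       1.683       2.776
  Δ          -0.08603     0.08603       0.129
  eq           0.3556       1.769       2.905
  solve Keq expr → x = 0.04302; check Q = 606.4
Then add 1.005 M of A.
Step 3:
                    D           X           A
  init         0.3556       1.769        3.91
  Δ            0.1242     -0.1242     -0.1863
  eq           0.4798       1.644       3.723
  solve Keq expr → x = -0.06211; check Q = 606.4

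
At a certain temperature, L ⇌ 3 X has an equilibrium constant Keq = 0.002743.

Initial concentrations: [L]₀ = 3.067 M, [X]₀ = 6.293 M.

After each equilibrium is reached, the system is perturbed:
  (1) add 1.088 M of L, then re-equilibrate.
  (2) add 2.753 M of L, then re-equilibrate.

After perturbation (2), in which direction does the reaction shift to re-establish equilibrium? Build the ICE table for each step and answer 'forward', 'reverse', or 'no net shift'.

Q₀ = 81.26 vs Keq = 0.002743 ⇒ Q>K, reverse
Step 1:
                  L         X
  init        3.067     6.293
  Δ           2.017    -6.052
  eq          5.084    0.2407
  solve Keq expr → x = -2.017; check Q = 0.002743
Then add 1.088 M of L.
Step 2:
                  L         X
  init        6.172    0.2407
  Δ       -0.005333     0.016
  eq          6.167    0.2567
  solve Keq expr → x = 0.005333; check Q = 0.002743
Then add 2.753 M of L.
Step 3:
                  L         X
  init         8.92    0.2567
  Δ        -0.01116   0.03349
  eq          8.909    0.2902
  solve Keq expr → x = 0.01116; check Q = 0.002743

Direction: forward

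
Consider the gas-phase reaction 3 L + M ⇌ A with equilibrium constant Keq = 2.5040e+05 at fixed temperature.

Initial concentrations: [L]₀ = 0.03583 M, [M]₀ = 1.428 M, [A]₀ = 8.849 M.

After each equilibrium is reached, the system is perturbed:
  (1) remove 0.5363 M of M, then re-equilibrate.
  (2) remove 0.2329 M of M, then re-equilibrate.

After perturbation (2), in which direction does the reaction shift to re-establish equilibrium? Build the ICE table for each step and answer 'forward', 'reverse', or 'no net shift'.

Direction: reverse

Q₀ = 1.3472e+05 vs Keq = 2.5040e+05 ⇒ Q<K, forward
Step 1:
                  L         M         A
  Initial   0.03583     1.428     8.849
  Change  -0.006671 -0.002224  0.002224
  Equil     0.02916     1.426     8.851
  solve Keq expr → x = 0.002224; check Q = 2.5040e+05
Then remove 0.5363 M of M.
Step 2:
                  L         M         A
  Initial   0.02916    0.8895     8.851
  Change   0.004943  0.001648 -0.001648
  Equil      0.0341    0.8911      8.85
  solve Keq expr → x = -0.001648; check Q = 2.5040e+05
Then remove 0.2329 M of M.
Step 3:
                  L         M         A
  Initial    0.0341    0.6582      8.85
  Change   0.003599    0.0012   -0.0012
  Equil      0.0377    0.6594     8.848
  solve Keq expr → x = -0.0012; check Q = 2.5040e+05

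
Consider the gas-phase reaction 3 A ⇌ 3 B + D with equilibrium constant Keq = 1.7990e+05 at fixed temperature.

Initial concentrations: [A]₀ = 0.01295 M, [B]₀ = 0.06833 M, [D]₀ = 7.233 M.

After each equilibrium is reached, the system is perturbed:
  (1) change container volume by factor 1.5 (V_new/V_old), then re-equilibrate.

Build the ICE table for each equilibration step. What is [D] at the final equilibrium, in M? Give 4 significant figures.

[D]_eq = 4.824 M

Q₀ = 1063 vs Keq = 1.7990e+05 ⇒ Q<K, forward
Step 1:
                  A         B         D
  I         0.01295   0.06833     7.233
  C        -0.01026   0.01026  0.003419
  E        0.002693   0.07859     7.236
  solve Keq expr → x = 0.003419; check Q = 1.7990e+05
Then change container volume by factor 1.5 (V_new/V_old).
Step 2:
                  A         B         D
  I        0.001795   0.05239     4.824
  C       -2.2033e-04 2.2033e-04 7.3445e-05
  E        0.001575   0.05261     4.824
  solve Keq expr → x = 7.3445e-05; check Q = 1.7990e+05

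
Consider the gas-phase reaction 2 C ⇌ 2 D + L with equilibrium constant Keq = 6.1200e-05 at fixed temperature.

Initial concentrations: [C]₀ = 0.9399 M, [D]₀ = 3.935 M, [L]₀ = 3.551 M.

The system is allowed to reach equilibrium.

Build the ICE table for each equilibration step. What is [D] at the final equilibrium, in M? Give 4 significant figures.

Q₀ = 62.24 vs Keq = 6.1200e-05 ⇒ Q>K, reverse
Step 1:
                  C         D         L
  Initial    0.9399     3.935     3.551
  Change      3.905    -3.905    -1.953
  Equil       4.845   0.02998     1.598
  solve Keq expr → x = -1.953; check Q = 6.1200e-05

[D]_eq = 0.02998 M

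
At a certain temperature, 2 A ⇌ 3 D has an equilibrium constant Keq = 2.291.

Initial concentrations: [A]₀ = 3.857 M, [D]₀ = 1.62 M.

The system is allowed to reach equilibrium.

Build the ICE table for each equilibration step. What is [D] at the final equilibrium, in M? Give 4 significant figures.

[D]_eq = 2.789 M

Q₀ = 0.2858 vs Keq = 2.291 ⇒ Q<K, forward
Step 1:
                   A          D
  init         3.857       1.62
  Δ          -0.7795      1.169
  eq           3.078      2.789
  solve Keq expr → x = 0.3897; check Q = 2.291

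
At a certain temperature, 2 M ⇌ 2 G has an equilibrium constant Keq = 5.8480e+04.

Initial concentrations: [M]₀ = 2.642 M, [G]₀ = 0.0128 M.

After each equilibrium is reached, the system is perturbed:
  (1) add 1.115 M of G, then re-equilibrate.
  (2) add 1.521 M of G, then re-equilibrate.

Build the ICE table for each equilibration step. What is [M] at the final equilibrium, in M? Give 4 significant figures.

[M]_eq = 0.02179 M

Q₀ = 2.3472e-05 vs Keq = 5.8480e+04 ⇒ Q<K, forward
Step 1:
                   M          G
  init         2.642     0.0128
  Δ           -2.631      2.631
  eq         0.01093      2.644
  solve Keq expr → x = 1.316; check Q = 5.8480e+04
Then add 1.115 M of G.
Step 2:
                   M          G
  init       0.01093      3.759
  Δ         0.004592  -0.004592
  eq         0.01552      3.754
  solve Keq expr → x = -0.002296; check Q = 5.8480e+04
Then add 1.521 M of G.
Step 3:
                   M          G
  init       0.01552      5.275
  Δ         0.006264  -0.006264
  eq         0.02179      5.269
  solve Keq expr → x = -0.003132; check Q = 5.8480e+04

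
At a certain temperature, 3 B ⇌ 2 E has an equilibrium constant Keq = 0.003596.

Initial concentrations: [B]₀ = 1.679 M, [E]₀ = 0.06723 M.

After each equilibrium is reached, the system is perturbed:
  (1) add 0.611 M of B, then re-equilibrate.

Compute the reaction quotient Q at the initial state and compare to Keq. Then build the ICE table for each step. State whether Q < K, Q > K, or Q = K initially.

Q₀ = 9.5494e-04; Q < K (proceeds forward)

Q₀ = 9.5494e-04 vs Keq = 0.003596 ⇒ Q<K, forward
Step 1:
                    B           E
  Initial       1.679     0.06723
  Change     -0.08088     0.05392
  Equil         1.598      0.1212
  solve Keq expr → x = 0.02696; check Q = 0.003596
Then add 0.611 M of B.
Step 2:
                    B           E
  Initial       2.209      0.1212
  Change     -0.09481     0.06321
  Equil         2.114      0.1844
  solve Keq expr → x = 0.0316; check Q = 0.003596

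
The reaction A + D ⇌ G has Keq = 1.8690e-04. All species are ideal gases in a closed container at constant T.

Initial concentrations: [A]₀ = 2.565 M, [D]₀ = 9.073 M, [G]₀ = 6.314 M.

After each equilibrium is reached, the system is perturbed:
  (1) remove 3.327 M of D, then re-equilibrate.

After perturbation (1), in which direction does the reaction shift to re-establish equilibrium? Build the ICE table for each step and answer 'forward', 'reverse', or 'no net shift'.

Q₀ = 0.2713 vs Keq = 1.8690e-04 ⇒ Q>K, reverse
Step 1:
                  A         D         G
  init        2.565     9.073     6.314
  Δ           6.289     6.289    -6.289
  eq          8.854     15.36   0.02542
  solve Keq expr → x = -6.289; check Q = 1.8690e-04
Then remove 3.327 M of D.
Step 2:
                  A         D         G
  init        8.854     12.03   0.02542
  Δ        0.005484  0.005484 -0.005484
  eq          8.859     12.04   0.01994
  solve Keq expr → x = -0.005484; check Q = 1.8690e-04

Direction: reverse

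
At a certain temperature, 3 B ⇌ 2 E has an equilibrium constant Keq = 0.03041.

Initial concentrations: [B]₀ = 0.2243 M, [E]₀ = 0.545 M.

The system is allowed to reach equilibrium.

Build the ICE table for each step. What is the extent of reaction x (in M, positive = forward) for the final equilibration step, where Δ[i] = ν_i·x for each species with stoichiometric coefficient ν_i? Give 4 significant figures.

x = -0.2053 M

Q₀ = 26.32 vs Keq = 0.03041 ⇒ Q>K, reverse
Step 1:
                    B           E
  I            0.2243       0.545
  C             0.616     -0.4107
  E            0.8403      0.1343
  solve Keq expr → x = -0.2053; check Q = 0.03041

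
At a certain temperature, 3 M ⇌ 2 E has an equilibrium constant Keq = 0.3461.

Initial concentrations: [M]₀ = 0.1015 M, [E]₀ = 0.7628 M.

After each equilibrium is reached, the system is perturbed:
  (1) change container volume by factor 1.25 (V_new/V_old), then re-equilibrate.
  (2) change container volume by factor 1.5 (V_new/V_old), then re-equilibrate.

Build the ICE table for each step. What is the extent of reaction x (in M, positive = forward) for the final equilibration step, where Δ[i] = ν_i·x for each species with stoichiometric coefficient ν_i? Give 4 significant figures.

Q₀ = 556.4 vs Keq = 0.3461 ⇒ Q>K, reverse
Step 1:
                  M         E
  I          0.1015    0.7628
  C          0.6122   -0.4081
  E          0.7137    0.3547
  solve Keq expr → x = -0.2041; check Q = 0.3461
Then change container volume by factor 1.25 (V_new/V_old).
Step 2:
                  M         E
  I          0.5709    0.2837
  C         0.02236   -0.0149
  E          0.5933    0.2688
  solve Keq expr → x = -0.007452; check Q = 0.3461
Then change container volume by factor 1.5 (V_new/V_old).
Step 3:
                  M         E
  I          0.3955    0.1792
  C         0.02672  -0.01781
  E          0.4222    0.1614
  solve Keq expr → x = -0.008906; check Q = 0.3461

x = -0.008906 M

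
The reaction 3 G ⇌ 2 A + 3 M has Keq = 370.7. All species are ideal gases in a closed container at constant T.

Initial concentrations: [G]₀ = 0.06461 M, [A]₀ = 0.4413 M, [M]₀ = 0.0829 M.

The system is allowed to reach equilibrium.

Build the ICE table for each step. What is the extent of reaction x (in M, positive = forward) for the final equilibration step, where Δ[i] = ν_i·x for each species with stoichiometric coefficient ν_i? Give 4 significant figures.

x = 0.01769 M

Q₀ = 0.4114 vs Keq = 370.7 ⇒ Q<K, forward
Step 1:
                    G           A           M
  init        0.06461      0.4413      0.0829
  Δ          -0.05306     0.03537     0.05306
  eq          0.01155      0.4767       0.136
  solve Keq expr → x = 0.01769; check Q = 370.7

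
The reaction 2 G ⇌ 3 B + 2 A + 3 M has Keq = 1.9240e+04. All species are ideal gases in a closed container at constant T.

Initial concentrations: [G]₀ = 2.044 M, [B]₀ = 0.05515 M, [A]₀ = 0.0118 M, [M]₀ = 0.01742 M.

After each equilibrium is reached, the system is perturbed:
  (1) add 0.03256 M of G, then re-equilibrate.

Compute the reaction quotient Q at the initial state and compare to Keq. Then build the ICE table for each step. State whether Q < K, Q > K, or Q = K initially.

Q₀ = 2.9552e-14; Q < K (proceeds forward)

Q₀ = 2.9552e-14 vs Keq = 1.9240e+04 ⇒ Q<K, forward
Step 1:
                   G          B          A          M
  I            2.044    0.05515     0.0118    0.01742
  C           -1.785      2.678      1.785      2.678
  E           0.2589      2.733      1.797      2.695
  solve Keq expr → x = 0.8925; check Q = 1.9240e+04
Then add 0.03256 M of G.
Step 2:
                   G          B          A          M
  I           0.2915      2.733      1.797      2.695
  C         -0.02056    0.03085    0.02056    0.03085
  E           0.2709      2.764      1.817      2.726
  solve Keq expr → x = 0.01028; check Q = 1.9240e+04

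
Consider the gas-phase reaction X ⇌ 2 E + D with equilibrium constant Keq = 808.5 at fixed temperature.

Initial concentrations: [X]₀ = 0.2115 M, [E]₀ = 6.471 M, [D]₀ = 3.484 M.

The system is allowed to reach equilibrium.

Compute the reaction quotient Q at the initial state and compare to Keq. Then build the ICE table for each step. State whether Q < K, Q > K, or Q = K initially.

Q₀ = 689.8 vs Keq = 808.5 ⇒ Q<K, forward
Step 1:
                  X         E         D
  Initial    0.2115     6.471     3.484
  Change   -0.02667   0.05333   0.02667
  Equil      0.1848     6.524     3.511
  solve Keq expr → x = 0.02667; check Q = 808.5

Q₀ = 689.8; Q < K (proceeds forward)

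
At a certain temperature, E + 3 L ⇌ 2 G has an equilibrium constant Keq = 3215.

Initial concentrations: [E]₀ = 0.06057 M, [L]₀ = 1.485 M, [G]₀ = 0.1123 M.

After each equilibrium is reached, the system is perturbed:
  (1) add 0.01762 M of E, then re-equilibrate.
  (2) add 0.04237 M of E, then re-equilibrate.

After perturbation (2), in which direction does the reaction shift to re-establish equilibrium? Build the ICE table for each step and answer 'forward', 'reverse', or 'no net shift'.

Direction: forward

Q₀ = 0.06358 vs Keq = 3215 ⇒ Q<K, forward
Step 1:
                    E           L           G
  I           0.06057       1.485      0.1123
  C          -0.06056     -0.1817      0.1211
  E        7.6554e-06       1.303      0.2334
  solve Keq expr → x = 0.06056; check Q = 3215
Then add 0.01762 M of E.
Step 2:
                    E           L           G
  I           0.01763       1.303      0.2334
  C          -0.01762    -0.05285     0.03523
  E        1.1482e-05        1.25      0.2687
  solve Keq expr → x = 0.01762; check Q = 3215
Then add 0.04237 M of E.
Step 3:
                    E           L           G
  I           0.04238        1.25      0.2687
  C          -0.04235     -0.1271     0.08471
  E        2.7394e-05       1.123      0.3534
  solve Keq expr → x = 0.04235; check Q = 3215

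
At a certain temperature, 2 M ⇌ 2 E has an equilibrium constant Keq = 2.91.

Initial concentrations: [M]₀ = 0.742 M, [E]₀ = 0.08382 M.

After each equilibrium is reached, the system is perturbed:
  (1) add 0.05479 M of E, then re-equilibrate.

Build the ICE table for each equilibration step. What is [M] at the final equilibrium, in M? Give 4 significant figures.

[M]_eq = 0.3254 M

Q₀ = 0.01276 vs Keq = 2.91 ⇒ Q<K, forward
Step 1:
                   M          E
  Initial      0.742    0.08382
  Change     -0.4368     0.4368
  Equil       0.3052     0.5206
  solve Keq expr → x = 0.2184; check Q = 2.91
Then add 0.05479 M of E.
Step 2:
                   M          E
  Initial     0.3052     0.5754
  Change     0.02025   -0.02025
  Equil       0.3254     0.5552
  solve Keq expr → x = -0.01012; check Q = 2.91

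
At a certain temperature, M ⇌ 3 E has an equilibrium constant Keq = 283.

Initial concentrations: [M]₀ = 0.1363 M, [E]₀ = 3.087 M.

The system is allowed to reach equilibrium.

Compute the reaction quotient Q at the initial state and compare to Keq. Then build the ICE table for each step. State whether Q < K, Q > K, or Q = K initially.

Q₀ = 215.8 vs Keq = 283 ⇒ Q<K, forward
Step 1:
                  M         E
  I          0.1363     3.087
  C        -0.02469   0.07406
  E          0.1116     3.161
  solve Keq expr → x = 0.02469; check Q = 283

Q₀ = 215.8; Q < K (proceeds forward)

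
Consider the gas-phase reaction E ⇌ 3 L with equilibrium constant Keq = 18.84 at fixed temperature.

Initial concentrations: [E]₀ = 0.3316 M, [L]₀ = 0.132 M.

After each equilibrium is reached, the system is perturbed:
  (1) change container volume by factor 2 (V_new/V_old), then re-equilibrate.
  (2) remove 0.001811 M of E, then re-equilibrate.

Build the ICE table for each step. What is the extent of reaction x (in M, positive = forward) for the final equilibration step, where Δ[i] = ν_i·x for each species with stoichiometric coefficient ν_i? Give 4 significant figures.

x = -0.001592 M

Q₀ = 0.006936 vs Keq = 18.84 ⇒ Q<K, forward
Step 1:
                  E         L
  Initial    0.3316     0.132
  Change     -0.282    0.8459
  Equil     0.04964    0.9779
  solve Keq expr → x = 0.282; check Q = 18.84
Then change container volume by factor 2 (V_new/V_old).
Step 2:
                  E         L
  Initial   0.02482    0.4889
  Change   -0.01653   0.04958
  Equil     0.00829    0.5385
  solve Keq expr → x = 0.01653; check Q = 18.84
Then remove 0.001811 M of E.
Step 3:
                  E         L
  Initial  0.006479    0.5385
  Change   0.001592 -0.004777
  Equil    0.008071    0.5338
  solve Keq expr → x = -0.001592; check Q = 18.84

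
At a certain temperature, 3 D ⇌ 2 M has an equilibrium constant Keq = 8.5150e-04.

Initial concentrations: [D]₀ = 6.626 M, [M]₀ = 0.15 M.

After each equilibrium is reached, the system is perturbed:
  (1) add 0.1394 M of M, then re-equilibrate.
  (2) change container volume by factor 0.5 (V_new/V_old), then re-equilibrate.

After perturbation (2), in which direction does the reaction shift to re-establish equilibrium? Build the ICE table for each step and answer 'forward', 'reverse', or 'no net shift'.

Direction: forward

Q₀ = 7.7344e-05 vs Keq = 8.5150e-04 ⇒ Q<K, forward
Step 1:
                    D           M
  init          6.626        0.15
  Δ           -0.4473      0.2982
  eq            6.179      0.4482
  solve Keq expr → x = 0.1491; check Q = 8.5150e-04
Then add 0.1394 M of M.
Step 2:
                    D           M
  init          6.179      0.5876
  Δ            0.1796     -0.1197
  eq            6.358      0.4678
  solve Keq expr → x = -0.05986; check Q = 8.5150e-04
Then change container volume by factor 0.5 (V_new/V_old).
Step 3:
                    D           M
  init          12.72      0.9357
  Δ           -0.4719      0.3146
  eq            12.24        1.25
  solve Keq expr → x = 0.1573; check Q = 8.5150e-04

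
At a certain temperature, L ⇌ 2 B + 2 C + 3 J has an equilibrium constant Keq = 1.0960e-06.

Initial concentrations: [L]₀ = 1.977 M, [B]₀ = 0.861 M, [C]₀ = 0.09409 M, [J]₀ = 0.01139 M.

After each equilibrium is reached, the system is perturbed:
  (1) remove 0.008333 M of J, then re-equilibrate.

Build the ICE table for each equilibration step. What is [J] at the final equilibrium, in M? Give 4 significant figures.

Q₀ = 4.9052e-09 vs Keq = 1.0960e-06 ⇒ Q<K, forward
Step 1:
                  L         B         C         J
  init        1.977     0.861   0.09409   0.01139
  Δ         -0.0149   0.02981   0.02981   0.04471
  eq          1.962    0.8908    0.1239    0.0561
  solve Keq expr → x = 0.0149; check Q = 1.0960e-06
Then remove 0.008333 M of J.
Step 2:
                  L         B         C         J
  init        1.962    0.8908    0.1239   0.04777
  Δ       -0.002266  0.004533  0.004533  0.006799
  eq           1.96    0.8953    0.1284   0.05456
  solve Keq expr → x = 0.002266; check Q = 1.0960e-06

[J]_eq = 0.05456 M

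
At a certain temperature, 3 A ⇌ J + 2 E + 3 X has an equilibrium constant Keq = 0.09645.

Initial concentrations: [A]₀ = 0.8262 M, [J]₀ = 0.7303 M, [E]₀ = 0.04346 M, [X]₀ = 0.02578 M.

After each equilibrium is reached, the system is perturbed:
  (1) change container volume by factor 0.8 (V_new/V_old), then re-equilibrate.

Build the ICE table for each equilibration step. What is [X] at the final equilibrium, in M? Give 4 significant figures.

Q₀ = 4.1906e-08 vs Keq = 0.09645 ⇒ Q<K, forward
Step 1:
                  A         J         E         X
  I          0.8262    0.7303   0.04346   0.02578
  C         -0.4081     0.136    0.2721    0.4081
  E          0.4181    0.8663    0.3155    0.4339
  solve Keq expr → x = 0.136; check Q = 0.09645
Then change container volume by factor 0.8 (V_new/V_old).
Step 2:
                  A         J         E         X
  I          0.5226     1.083    0.3944    0.5424
  C         0.04432  -0.01477  -0.02955  -0.04432
  E          0.5669     1.068    0.3649    0.4981
  solve Keq expr → x = -0.01477; check Q = 0.09645

[X]_eq = 0.4981 M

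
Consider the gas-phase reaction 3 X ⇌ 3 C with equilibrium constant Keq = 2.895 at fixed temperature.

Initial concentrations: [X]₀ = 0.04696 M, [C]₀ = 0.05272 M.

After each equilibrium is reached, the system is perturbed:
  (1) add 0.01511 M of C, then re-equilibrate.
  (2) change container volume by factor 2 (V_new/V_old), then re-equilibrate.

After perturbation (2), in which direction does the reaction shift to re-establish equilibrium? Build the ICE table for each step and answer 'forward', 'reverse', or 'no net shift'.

Q₀ = 1.415 vs Keq = 2.895 ⇒ Q<K, forward
Step 1:
                   X          C
  Initial    0.04696    0.05272
  Change   -0.005859   0.005859
  Equil       0.0411    0.05858
  solve Keq expr → x = 0.001953; check Q = 2.895
Then add 0.01511 M of C.
Step 2:
                   X          C
  Initial     0.0411    0.07369
  Change     0.00623   -0.00623
  Equil      0.04733    0.06746
  solve Keq expr → x = -0.002077; check Q = 2.895
Then change container volume by factor 2 (V_new/V_old).
Step 3:
                   X          C
  Initial    0.02367    0.03373
  Change           0          0
  Equil      0.02367    0.03373
  solve Keq expr → x = 0; check Q = 2.895

Direction: no net shift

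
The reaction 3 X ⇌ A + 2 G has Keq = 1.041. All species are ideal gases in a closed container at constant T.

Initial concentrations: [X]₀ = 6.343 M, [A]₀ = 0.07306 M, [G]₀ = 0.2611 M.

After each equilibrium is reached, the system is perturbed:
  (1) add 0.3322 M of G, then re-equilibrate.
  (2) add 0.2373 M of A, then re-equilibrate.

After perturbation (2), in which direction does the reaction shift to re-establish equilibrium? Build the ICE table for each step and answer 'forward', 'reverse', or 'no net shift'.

Q₀ = 1.9517e-05 vs Keq = 1.041 ⇒ Q<K, forward
Step 1:
                  X         A         G
  init        6.343   0.07306    0.2611
  Δ          -4.053     1.351     2.702
  eq           2.29     1.424     2.963
  solve Keq expr → x = 1.351; check Q = 1.041
Then add 0.3322 M of G.
Step 2:
                  X         A         G
  init         2.29     1.424     3.295
  Δ          0.1104  -0.03679  -0.07357
  eq            2.4     1.387     3.222
  solve Keq expr → x = -0.03679; check Q = 1.041
Then add 0.2373 M of A.
Step 3:
                  X         A         G
  init          2.4     1.625     3.222
  Δ         0.08523  -0.02841  -0.05682
  eq          2.486     1.596     3.165
  solve Keq expr → x = -0.02841; check Q = 1.041

Direction: reverse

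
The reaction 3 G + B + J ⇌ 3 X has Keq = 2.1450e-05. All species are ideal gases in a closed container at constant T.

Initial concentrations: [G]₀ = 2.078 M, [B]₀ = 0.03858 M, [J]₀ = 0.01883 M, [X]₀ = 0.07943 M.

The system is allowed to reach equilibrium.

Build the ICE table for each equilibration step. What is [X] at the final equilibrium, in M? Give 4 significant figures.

Q₀ = 0.07688 vs Keq = 2.1450e-05 ⇒ Q>K, reverse
Step 1:
                   G          B          J          X
  Initial      2.078    0.03858    0.01883    0.07943
  Change     0.07117    0.02372    0.02372   -0.07117
  Equil        2.149     0.0623    0.04255   0.008265
  solve Keq expr → x = -0.02372; check Q = 2.1450e-05

[X]_eq = 0.008265 M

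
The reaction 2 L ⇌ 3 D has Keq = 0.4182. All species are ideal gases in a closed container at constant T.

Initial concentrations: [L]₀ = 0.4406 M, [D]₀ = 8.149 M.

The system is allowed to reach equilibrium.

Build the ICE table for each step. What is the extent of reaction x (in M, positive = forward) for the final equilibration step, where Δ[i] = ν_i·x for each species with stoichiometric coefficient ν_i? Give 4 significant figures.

Q₀ = 2788 vs Keq = 0.4182 ⇒ Q>K, reverse
Step 1:
                    L           D
  init         0.4406       8.149
  Δ             4.071      -6.107
  eq            4.512       2.042
  solve Keq expr → x = -2.036; check Q = 0.4182

x = -2.036 M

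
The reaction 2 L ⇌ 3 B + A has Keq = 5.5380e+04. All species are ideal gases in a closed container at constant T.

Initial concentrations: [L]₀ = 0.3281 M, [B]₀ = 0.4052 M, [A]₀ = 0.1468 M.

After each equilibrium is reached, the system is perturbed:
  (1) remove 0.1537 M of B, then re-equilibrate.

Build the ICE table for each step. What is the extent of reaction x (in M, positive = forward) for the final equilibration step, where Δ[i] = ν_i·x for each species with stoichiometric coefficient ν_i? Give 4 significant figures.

x = 2.4502e-04 M

Q₀ = 0.09072 vs Keq = 5.5380e+04 ⇒ Q<K, forward
Step 1:
                  L         B         A
  init       0.3281    0.4052    0.1468
  Δ         -0.3261    0.4891     0.163
  eq       0.002001    0.8943    0.3098
  solve Keq expr → x = 0.163; check Q = 5.5380e+04
Then remove 0.1537 M of B.
Step 2:
                  L         B         A
  init     0.002001    0.7406    0.3098
  Δ       -4.9005e-04 7.3507e-04 2.4502e-04
  eq       0.001511    0.7414    0.3101
  solve Keq expr → x = 2.4502e-04; check Q = 5.5380e+04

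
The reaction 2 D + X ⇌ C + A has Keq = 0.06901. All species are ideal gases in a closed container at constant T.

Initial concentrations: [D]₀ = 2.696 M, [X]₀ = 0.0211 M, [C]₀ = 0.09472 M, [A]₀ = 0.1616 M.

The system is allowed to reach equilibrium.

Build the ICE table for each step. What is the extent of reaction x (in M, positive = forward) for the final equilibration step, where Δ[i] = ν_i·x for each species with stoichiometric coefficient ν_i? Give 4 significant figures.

Q₀ = 0.09981 vs Keq = 0.06901 ⇒ Q>K, reverse
Step 1:
                   D          X          C          A
  Initial      2.696     0.0211    0.09472     0.1616
  Change     0.01223   0.006117  -0.006117  -0.006117
  Equil        2.708    0.02722     0.0886     0.1555
  solve Keq expr → x = -0.006117; check Q = 0.06901

x = -0.006117 M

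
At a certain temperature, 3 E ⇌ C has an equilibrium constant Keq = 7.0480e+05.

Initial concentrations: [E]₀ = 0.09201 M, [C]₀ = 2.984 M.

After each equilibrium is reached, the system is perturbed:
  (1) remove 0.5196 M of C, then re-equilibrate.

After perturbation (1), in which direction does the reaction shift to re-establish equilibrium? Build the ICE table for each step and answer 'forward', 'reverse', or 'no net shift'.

Q₀ = 3831 vs Keq = 7.0480e+05 ⇒ Q<K, forward
Step 1:
                   E          C
  I          0.09201      2.984
  C         -0.07579    0.02526
  E          0.01622      3.009
  solve Keq expr → x = 0.02526; check Q = 7.0480e+05
Then remove 0.5196 M of C.
Step 2:
                   E          C
  I          0.01622       2.49
  C       -9.9263e-04 3.3088e-04
  E          0.01523       2.49
  solve Keq expr → x = 3.3088e-04; check Q = 7.0480e+05

Direction: forward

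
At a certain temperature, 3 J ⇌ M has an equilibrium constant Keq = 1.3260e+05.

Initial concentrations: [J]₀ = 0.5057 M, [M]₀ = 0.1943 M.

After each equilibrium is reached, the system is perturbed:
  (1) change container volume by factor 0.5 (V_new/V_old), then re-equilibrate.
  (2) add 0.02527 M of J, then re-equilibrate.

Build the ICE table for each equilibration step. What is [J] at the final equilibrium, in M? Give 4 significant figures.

[J]_eq = 0.01764 M

Q₀ = 1.502 vs Keq = 1.3260e+05 ⇒ Q<K, forward
Step 1:
                  J         M
  init       0.5057    0.1943
  Δ         -0.4918    0.1639
  eq        0.01393    0.3582
  solve Keq expr → x = 0.1639; check Q = 1.3260e+05
Then change container volume by factor 0.5 (V_new/V_old).
Step 2:
                  J         M
  init      0.02785    0.7164
  Δ        -0.01028  0.003426
  eq        0.01758    0.7199
  solve Keq expr → x = 0.003426; check Q = 1.3260e+05
Then add 0.02527 M of J.
Step 3:
                  J         M
  init      0.04285    0.7199
  Δ         -0.0252  0.008401
  eq        0.01764    0.7283
  solve Keq expr → x = 0.008401; check Q = 1.3260e+05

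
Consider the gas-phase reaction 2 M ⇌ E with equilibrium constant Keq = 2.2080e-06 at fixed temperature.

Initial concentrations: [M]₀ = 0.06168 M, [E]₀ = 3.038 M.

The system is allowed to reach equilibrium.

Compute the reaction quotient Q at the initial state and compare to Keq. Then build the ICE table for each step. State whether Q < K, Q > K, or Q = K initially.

Q₀ = 798.5; Q > K (proceeds reverse)

Q₀ = 798.5 vs Keq = 2.2080e-06 ⇒ Q>K, reverse
Step 1:
                   M          E
  Initial    0.06168      3.038
  Change       6.076     -3.038
  Equil        6.138 8.3173e-05
  solve Keq expr → x = -3.038; check Q = 2.2080e-06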